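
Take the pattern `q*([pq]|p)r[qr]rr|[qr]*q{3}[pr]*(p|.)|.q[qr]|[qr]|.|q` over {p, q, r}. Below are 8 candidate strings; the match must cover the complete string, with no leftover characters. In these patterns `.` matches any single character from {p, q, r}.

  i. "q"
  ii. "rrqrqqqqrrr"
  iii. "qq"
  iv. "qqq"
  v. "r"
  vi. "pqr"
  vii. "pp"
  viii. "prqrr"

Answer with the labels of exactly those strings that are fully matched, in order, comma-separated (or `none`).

i → match
ii → match
iii → no match
iv → match
v → match
vi → match
vii → no match
viii → match

i, ii, iv, v, vi, viii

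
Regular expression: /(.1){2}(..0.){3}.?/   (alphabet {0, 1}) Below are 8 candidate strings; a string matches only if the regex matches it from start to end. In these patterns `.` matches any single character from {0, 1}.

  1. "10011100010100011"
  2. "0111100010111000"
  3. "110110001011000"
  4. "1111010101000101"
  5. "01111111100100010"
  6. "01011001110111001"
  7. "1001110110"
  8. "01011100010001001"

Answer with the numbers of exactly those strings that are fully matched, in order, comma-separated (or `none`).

1 → no match
2 → no match
3 → no match
4 → match
5 → no match
6 → match
7 → no match
8 → match

4, 6, 8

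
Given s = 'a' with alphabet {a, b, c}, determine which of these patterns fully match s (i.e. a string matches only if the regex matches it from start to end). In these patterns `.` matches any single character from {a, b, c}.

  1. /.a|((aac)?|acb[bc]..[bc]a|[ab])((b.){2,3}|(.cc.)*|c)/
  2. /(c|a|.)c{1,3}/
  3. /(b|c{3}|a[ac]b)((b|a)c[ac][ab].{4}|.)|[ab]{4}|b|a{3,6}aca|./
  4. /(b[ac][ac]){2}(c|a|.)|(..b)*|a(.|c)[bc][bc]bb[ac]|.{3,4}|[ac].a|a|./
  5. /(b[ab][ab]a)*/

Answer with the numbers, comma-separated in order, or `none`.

1 → match
2 → no match — must end with 'c'
3 → match
4 → match
5 → no match

1, 3, 4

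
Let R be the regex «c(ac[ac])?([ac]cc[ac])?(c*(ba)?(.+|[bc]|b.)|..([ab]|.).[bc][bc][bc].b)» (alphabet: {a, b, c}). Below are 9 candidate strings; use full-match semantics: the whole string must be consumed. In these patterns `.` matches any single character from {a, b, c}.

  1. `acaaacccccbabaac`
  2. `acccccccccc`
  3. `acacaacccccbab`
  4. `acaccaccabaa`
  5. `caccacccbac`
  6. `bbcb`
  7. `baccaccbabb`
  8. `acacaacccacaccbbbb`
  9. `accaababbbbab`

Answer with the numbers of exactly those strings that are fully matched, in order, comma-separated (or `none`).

5

1 → no match — must start with `c`
2. `acccccccccc` → no match — must start with `c`
3 → no match — must start with `c`
4. `acaccaccabaa` → no match — must start with `c`
5. `caccacccbac` → match
6. `bbcb` → no match — must start with `c`
7. `baccaccbabb` → no match — must start with `c`
8 → no match — must start with `c`
9 → no match — must start with `c`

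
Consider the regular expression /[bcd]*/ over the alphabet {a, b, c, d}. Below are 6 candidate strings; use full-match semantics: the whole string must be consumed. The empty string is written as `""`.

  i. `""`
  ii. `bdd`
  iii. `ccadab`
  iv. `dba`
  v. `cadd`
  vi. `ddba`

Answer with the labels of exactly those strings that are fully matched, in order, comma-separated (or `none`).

i, ii

i → match
ii → match
iii → no match
iv → no match
v → no match
vi → no match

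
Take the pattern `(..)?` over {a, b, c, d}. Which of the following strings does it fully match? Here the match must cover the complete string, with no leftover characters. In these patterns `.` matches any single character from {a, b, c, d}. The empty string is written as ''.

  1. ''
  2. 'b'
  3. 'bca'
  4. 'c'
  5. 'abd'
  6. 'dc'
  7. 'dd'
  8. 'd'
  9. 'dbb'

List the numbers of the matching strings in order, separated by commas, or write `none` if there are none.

1, 6, 7

1 → match
2 → no match
3 → no match
4 → no match
5 → no match
6 → match
7 → match
8 → no match
9 → no match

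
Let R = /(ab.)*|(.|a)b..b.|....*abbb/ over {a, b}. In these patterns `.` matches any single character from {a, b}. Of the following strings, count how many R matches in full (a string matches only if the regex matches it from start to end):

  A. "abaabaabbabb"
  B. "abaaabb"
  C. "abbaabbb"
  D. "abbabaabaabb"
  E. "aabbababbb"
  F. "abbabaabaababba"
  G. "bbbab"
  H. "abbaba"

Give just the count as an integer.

5

A → match
B → no match
C → match
D → match
E → match
F → no match
G → no match
H → match
Total matched: 5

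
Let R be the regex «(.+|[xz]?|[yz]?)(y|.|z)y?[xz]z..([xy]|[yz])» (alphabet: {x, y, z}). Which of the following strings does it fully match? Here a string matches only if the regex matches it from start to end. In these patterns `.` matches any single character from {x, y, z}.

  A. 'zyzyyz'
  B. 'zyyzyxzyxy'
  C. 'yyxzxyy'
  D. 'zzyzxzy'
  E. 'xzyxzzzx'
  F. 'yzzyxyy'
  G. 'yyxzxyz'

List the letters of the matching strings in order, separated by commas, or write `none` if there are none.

A → no match
B → match
C → match
D → no match
E → match
F → no match
G → match

B, C, E, G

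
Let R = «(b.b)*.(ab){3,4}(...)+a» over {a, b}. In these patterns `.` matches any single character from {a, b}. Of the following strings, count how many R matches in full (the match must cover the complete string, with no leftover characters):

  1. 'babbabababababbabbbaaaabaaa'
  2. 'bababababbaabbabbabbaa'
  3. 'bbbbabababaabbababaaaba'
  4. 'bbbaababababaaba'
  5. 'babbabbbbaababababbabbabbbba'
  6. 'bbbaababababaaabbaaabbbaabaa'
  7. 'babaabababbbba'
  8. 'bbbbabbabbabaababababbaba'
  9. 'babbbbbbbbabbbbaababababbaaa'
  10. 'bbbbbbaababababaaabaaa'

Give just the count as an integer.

9

1 → no match
2 → match
3 → match
4 → match
5 → match
6 → match
7 → match
8 → match
9 → match
10 → match
Total matched: 9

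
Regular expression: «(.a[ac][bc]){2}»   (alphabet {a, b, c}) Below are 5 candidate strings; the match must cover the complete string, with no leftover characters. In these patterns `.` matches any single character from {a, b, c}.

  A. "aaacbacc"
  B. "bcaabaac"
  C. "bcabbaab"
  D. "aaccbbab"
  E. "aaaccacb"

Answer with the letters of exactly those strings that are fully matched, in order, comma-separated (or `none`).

A → match
B → no match
C → no match
D → no match
E → match

A, E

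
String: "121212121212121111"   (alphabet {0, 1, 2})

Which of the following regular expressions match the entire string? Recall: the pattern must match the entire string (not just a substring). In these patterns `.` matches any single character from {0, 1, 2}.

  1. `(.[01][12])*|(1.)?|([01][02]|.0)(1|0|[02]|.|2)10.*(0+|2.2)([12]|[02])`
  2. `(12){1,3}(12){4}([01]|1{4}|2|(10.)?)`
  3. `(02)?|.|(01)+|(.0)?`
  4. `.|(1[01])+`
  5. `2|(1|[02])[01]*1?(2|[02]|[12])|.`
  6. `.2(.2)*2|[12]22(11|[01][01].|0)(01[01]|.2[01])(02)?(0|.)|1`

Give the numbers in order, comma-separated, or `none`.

1 → no match
2 → match
3 → no match
4 → no match
5 → no match
6 → no match

2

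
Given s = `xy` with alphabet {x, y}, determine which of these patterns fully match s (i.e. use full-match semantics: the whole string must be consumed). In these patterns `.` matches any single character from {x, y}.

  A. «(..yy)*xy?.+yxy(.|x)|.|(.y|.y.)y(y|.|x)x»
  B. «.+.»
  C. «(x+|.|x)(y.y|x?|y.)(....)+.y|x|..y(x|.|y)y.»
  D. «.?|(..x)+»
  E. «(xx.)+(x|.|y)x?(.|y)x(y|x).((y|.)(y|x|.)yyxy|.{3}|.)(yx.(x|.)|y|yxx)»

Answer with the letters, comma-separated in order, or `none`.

A → no match
B → match
C → no match
D → no match
E → no match — must start with `xx`

B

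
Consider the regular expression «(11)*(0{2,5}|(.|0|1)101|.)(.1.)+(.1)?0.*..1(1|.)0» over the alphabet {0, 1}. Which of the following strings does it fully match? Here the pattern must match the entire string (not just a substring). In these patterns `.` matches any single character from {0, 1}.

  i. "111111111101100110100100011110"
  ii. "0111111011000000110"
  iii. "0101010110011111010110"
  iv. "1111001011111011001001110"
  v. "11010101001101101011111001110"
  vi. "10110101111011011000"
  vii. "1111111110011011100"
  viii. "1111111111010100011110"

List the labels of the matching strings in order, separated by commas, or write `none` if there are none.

i → match
ii → match
iii → match
iv → match
v → match
vi → no match
vii → match
viii → match

i, ii, iii, iv, v, vii, viii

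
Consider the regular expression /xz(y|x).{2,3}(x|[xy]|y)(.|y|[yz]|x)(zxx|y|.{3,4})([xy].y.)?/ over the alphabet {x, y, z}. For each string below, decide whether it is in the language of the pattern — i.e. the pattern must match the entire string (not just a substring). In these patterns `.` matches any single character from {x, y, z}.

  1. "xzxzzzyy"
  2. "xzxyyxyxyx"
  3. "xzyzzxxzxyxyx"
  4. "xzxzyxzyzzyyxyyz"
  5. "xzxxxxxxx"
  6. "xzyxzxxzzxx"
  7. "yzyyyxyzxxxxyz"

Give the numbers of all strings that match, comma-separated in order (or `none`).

2, 6

1 → no match
2 → match
3 → no match
4 → no match
5 → no match
6 → match
7 → no match — must start with "xz"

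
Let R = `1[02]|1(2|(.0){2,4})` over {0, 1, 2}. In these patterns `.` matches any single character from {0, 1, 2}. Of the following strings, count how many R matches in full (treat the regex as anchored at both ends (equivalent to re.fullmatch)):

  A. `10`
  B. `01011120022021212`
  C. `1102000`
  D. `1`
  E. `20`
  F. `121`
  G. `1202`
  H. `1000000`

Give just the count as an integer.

A → match
B → no match — must start with `1`
C → match
D → no match
E → no match — must start with `1`
F → no match
G → no match
H → match
Total matched: 3

3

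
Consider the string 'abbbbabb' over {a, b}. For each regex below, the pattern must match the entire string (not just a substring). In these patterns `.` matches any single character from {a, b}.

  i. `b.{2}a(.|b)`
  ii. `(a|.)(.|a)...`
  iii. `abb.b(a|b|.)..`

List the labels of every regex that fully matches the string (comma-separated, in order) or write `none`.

i → no match — must start with 'b'
ii → no match
iii → match

iii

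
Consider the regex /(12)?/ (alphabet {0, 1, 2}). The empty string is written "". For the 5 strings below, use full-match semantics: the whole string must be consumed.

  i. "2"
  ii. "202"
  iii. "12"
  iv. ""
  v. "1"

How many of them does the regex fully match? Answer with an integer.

i → no match
ii → no match
iii → match
iv → match
v → no match
Total matched: 2

2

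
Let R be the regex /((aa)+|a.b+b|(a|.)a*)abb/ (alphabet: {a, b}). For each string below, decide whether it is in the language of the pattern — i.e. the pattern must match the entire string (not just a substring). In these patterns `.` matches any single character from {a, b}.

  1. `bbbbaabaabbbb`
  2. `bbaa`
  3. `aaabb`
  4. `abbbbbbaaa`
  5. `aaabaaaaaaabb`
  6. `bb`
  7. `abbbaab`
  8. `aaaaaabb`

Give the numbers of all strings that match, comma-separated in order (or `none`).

3, 8

1 → no match — must end with `abb`
2. `bbaa` → no match — must end with `abb`
3. `aaabb` → match
4. `abbbbbbaaa` → no match — must end with `abb`
5 → no match
6. `bb` → no match — must end with `abb`
7. `abbbaab` → no match — must end with `abb`
8. `aaaaaabb` → match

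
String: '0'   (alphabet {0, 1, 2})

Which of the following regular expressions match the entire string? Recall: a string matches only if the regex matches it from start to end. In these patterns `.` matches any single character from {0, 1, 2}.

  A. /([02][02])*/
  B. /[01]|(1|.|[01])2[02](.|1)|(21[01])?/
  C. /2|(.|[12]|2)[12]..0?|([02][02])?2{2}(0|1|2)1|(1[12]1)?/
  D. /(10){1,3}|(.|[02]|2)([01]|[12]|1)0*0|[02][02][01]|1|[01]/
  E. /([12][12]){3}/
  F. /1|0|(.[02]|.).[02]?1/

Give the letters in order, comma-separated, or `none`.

A → no match
B → match
C → no match
D → match
E → no match
F → match

B, D, F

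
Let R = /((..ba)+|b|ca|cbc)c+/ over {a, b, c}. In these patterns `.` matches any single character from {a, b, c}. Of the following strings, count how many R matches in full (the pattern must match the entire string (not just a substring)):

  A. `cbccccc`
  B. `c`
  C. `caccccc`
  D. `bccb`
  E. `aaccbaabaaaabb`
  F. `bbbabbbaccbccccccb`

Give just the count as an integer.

2

A → match
B → no match
C → match
D → no match — must end with `c`
E → no match — must end with `c`
F → no match — must end with `c`
Total matched: 2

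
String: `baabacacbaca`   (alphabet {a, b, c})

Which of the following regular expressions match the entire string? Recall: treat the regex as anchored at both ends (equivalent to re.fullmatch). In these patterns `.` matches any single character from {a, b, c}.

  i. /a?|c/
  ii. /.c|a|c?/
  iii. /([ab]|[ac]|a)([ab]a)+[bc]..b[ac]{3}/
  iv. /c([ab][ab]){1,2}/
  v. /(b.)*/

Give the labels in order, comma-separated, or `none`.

i → no match
ii → no match
iii → match
iv → no match — must start with `c`
v → no match

iii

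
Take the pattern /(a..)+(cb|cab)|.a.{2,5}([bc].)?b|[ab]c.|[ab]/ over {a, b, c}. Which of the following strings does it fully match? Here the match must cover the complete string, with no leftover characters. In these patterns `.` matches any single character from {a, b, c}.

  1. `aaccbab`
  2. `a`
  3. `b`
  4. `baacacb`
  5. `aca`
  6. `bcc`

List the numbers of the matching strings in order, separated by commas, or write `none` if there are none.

1, 2, 3, 4, 5, 6

1 → match
2 → match
3 → match
4 → match
5 → match
6 → match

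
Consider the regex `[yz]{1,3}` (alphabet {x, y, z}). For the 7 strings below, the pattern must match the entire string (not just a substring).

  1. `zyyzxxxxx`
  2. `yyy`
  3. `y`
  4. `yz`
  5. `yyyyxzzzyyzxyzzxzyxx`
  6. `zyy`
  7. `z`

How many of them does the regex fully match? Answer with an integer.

1 → no match
2 → match
3 → match
4 → match
5 → no match
6 → match
7 → match
Total matched: 5

5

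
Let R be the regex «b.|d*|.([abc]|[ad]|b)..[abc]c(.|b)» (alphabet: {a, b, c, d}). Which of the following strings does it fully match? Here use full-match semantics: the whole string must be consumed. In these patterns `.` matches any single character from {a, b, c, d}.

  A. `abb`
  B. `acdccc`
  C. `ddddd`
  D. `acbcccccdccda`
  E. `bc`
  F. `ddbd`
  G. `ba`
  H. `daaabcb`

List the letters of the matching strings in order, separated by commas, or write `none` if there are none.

C, E, G, H

A → no match
B → no match
C → match
D → no match
E → match
F → no match
G → match
H → match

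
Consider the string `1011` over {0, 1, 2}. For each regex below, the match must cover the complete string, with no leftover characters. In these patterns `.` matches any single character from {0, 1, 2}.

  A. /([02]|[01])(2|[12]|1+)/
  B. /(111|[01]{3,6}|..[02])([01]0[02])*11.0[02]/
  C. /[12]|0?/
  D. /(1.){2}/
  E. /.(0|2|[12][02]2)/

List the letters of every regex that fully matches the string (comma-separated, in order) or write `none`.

D

A → no match
B → no match
C → no match
D → match
E → no match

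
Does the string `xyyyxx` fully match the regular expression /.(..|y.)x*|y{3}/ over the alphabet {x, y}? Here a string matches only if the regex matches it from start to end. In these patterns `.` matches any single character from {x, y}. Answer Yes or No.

No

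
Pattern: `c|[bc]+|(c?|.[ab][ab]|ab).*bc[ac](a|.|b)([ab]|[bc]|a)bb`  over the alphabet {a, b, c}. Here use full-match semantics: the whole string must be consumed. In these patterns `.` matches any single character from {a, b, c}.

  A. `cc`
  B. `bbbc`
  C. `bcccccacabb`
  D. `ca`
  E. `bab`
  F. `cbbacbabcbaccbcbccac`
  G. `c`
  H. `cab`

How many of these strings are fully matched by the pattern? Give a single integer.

A → match
B → match
C → no match
D → no match
E → no match
F → no match
G → match
H → no match
Total matched: 3

3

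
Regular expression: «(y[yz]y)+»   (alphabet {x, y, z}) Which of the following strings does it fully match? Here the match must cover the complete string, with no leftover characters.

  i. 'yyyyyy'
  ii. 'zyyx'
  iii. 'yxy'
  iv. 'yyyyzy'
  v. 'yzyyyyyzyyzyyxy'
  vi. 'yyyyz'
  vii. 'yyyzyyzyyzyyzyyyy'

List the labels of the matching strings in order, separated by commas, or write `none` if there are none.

i → match
ii → no match — must start with 'y'
iii → no match
iv → match
v → no match
vi → no match — must end with 'y'
vii → no match

i, iv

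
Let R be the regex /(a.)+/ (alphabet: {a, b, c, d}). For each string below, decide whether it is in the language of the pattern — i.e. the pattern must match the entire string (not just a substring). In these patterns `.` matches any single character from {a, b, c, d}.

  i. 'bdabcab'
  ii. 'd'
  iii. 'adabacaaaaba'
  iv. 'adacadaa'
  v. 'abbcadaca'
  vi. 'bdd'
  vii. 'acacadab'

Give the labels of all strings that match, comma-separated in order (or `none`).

i → no match — must start with 'a'
ii → no match — must start with 'a'
iii → no match
iv → match
v → no match
vi → no match — must start with 'a'
vii → match

iv, vii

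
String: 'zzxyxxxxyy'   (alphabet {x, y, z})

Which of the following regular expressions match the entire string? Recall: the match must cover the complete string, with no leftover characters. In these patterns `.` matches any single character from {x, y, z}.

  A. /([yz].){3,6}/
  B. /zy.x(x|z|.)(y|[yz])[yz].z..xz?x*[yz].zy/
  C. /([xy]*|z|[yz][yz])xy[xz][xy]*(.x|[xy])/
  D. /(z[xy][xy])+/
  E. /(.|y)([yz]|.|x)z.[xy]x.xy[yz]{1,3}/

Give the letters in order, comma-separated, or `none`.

C

A → no match
B → no match — must start with 'zy'
C → match
D → no match
E → no match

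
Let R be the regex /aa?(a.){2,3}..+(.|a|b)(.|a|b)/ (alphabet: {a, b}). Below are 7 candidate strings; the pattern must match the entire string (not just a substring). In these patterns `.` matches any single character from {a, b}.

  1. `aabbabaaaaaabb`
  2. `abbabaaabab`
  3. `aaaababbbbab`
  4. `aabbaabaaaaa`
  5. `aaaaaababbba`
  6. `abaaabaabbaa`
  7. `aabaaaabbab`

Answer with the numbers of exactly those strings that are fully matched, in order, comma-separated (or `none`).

3, 5, 7

1 → no match
2 → no match
3 → match
4 → no match
5 → match
6 → no match
7 → match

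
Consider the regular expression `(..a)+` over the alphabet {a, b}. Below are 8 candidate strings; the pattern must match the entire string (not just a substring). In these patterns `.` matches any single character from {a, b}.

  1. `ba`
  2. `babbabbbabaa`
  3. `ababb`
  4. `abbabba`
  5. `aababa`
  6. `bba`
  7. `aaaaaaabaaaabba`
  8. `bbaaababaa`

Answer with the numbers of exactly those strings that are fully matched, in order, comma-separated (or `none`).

6, 7

1. `ba` → no match
2. `babbabbbabaa` → no match
3. `ababb` → no match — must end with `a`
4. `abbabba` → no match
5. `aababa` → no match
6. `bba` → match
7 → match
8. `bbaaababaa` → no match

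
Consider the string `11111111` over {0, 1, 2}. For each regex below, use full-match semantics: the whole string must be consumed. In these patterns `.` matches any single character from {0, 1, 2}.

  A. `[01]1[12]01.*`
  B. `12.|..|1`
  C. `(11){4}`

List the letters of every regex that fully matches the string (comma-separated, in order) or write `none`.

A → no match
B → no match
C → match

C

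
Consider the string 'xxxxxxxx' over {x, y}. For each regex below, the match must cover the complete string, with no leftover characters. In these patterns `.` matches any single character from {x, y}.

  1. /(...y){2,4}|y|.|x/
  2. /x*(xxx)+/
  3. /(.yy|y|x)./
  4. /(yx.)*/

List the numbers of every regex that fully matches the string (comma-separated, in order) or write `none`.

1 → no match
2 → match
3 → no match
4 → no match

2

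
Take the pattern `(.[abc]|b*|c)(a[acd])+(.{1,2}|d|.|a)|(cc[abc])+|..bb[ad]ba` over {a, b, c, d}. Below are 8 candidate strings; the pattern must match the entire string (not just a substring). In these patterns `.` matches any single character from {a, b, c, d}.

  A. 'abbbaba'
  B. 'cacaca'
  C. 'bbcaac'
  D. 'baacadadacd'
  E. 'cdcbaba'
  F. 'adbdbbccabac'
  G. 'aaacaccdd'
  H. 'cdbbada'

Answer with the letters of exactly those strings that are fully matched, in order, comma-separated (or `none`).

A → match
B → match
C → no match
D → match
E → no match
F → no match
G → no match
H → no match

A, B, D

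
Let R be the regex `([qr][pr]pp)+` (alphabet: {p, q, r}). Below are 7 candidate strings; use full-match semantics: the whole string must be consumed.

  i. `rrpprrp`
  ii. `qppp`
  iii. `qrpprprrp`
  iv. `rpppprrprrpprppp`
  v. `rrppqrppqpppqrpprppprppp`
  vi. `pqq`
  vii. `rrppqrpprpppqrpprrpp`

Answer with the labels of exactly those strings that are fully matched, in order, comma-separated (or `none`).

i → no match — must end with `pp`
ii → match
iii → no match — must end with `pp`
iv → no match
v → match
vi → no match — must end with `pp`
vii → match

ii, v, vii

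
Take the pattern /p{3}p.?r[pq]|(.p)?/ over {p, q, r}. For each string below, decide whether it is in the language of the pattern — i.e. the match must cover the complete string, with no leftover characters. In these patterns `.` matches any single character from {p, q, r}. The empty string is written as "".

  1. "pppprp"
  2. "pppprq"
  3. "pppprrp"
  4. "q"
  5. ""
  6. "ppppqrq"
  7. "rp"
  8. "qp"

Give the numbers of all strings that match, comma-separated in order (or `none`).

1 → match
2 → match
3 → match
4 → no match
5 → match
6 → match
7 → match
8 → match

1, 2, 3, 5, 6, 7, 8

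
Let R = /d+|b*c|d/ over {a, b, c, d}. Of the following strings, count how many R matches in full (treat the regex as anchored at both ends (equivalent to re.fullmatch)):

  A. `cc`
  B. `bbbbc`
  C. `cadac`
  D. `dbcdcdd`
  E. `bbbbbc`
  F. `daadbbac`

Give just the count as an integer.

A → no match
B → match
C → no match
D → no match
E → match
F → no match
Total matched: 2

2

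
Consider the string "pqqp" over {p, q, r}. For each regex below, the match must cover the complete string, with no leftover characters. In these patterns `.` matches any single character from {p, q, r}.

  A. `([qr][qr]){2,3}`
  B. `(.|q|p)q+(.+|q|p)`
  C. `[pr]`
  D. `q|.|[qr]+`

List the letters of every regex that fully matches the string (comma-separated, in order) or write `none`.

B

A → no match
B → match
C → no match
D → no match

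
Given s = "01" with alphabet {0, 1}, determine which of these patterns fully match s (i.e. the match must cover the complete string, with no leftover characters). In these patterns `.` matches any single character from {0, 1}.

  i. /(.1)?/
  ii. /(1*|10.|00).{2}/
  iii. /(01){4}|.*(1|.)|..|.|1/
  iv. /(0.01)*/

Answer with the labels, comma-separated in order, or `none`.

i → match
ii → match
iii → match
iv → no match

i, ii, iii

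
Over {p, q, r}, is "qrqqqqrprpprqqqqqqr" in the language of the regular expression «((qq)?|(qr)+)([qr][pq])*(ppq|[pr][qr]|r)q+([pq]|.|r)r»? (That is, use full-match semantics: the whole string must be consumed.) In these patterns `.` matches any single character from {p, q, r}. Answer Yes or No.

Yes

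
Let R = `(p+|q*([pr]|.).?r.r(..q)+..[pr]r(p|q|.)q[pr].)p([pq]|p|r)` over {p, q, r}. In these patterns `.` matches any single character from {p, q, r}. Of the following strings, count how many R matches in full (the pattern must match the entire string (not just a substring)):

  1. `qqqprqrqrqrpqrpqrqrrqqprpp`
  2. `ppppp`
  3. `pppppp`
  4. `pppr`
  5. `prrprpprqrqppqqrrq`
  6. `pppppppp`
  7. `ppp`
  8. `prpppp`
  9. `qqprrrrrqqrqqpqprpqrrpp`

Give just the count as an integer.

7

1 → match
2 → match
3 → match
4 → match
5 → no match
6 → match
7 → match
8 → no match
9 → match
Total matched: 7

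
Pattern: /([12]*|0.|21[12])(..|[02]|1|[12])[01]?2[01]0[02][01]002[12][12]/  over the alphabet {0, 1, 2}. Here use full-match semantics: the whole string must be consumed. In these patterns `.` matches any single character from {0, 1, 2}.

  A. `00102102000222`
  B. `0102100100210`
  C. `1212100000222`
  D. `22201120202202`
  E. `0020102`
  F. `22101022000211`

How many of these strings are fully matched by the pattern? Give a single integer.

A → match
B → no match
C → match
D → no match
E → no match
F → no match
Total matched: 2

2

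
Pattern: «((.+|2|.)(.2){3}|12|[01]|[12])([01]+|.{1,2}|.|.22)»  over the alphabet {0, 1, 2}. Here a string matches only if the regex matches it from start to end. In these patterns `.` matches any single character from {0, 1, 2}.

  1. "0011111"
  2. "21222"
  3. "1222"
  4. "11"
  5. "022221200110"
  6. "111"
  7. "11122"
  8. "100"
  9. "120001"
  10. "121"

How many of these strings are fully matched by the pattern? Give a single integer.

1 → match
2 → no match
3 → match
4 → match
5 → match
6 → match
7 → no match
8 → match
9 → match
10 → match
Total matched: 8

8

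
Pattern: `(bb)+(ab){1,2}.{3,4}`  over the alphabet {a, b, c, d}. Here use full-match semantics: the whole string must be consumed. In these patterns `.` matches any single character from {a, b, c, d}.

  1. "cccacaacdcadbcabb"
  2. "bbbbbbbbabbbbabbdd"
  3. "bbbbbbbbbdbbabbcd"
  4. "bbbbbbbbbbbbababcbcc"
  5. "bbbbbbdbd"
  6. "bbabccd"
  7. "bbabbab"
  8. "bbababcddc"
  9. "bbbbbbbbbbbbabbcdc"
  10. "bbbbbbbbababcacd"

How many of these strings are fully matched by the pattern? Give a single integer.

1 → no match — must start with "bb"
2 → no match
3 → no match
4 → match
5 → no match
6 → match
7 → match
8 → match
9 → match
10 → match
Total matched: 6

6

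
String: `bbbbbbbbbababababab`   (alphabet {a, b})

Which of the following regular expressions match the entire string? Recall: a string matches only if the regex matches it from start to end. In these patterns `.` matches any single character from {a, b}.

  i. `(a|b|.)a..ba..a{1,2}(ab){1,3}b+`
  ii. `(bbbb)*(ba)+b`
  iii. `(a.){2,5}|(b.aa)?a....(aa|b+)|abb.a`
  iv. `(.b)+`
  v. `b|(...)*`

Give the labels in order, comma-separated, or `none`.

ii

i → no match
ii → match
iii → no match
iv → no match
v → no match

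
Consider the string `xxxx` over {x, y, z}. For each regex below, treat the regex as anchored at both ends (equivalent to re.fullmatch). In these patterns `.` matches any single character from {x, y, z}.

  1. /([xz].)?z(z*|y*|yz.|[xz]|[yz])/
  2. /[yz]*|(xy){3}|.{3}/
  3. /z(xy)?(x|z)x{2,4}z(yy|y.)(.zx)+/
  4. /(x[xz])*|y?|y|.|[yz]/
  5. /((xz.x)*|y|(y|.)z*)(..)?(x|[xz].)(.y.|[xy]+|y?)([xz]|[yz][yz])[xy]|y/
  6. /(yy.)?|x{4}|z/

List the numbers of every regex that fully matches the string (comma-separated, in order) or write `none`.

4, 5, 6

1 → no match
2 → no match
3 → no match — must start with `z`
4 → match
5 → match
6 → match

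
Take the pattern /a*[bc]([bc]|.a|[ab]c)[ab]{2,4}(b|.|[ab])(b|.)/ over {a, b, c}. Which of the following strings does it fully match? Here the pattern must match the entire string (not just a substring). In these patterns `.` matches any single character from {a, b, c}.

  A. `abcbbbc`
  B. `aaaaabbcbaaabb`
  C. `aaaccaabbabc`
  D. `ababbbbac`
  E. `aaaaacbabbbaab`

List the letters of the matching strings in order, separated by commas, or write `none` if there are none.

A → match
B → match
C → match
D → no match
E → match

A, B, C, E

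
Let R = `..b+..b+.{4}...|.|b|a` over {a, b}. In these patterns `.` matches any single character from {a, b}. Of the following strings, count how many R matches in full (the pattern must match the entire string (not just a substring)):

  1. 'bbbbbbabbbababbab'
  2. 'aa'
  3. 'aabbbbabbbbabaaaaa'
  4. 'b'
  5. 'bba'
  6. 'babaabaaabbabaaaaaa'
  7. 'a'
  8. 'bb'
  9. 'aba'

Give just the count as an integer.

1 → match
2 → no match
3 → match
4 → match
5 → no match
6 → no match
7 → match
8 → no match
9 → no match
Total matched: 4

4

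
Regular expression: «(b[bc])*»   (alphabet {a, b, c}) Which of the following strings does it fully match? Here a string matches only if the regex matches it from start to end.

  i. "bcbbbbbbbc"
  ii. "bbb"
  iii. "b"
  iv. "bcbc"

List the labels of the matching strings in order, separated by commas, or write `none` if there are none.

i, iv

i → match
ii → no match
iii → no match
iv → match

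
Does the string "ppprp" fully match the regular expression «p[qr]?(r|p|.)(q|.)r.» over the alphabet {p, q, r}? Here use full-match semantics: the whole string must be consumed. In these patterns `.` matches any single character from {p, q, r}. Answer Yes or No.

Yes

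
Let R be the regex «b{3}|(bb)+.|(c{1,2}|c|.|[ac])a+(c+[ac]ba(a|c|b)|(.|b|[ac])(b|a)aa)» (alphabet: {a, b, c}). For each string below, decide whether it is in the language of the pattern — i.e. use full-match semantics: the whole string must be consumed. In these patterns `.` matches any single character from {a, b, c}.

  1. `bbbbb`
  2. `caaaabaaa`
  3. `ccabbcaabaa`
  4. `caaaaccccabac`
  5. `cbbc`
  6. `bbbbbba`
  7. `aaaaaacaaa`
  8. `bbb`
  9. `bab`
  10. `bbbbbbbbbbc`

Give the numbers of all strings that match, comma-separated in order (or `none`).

1 → match
2 → match
3 → no match
4 → match
5 → no match
6 → match
7 → match
8 → match
9 → no match
10 → match

1, 2, 4, 6, 7, 8, 10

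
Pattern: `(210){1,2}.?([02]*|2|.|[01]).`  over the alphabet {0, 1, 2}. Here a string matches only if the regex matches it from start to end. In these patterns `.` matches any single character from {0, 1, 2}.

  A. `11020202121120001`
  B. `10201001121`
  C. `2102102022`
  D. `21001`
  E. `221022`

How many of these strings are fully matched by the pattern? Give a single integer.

2

A → no match — must start with `210`
B → no match — must start with `210`
C → match
D → match
E → no match — must start with `210`
Total matched: 2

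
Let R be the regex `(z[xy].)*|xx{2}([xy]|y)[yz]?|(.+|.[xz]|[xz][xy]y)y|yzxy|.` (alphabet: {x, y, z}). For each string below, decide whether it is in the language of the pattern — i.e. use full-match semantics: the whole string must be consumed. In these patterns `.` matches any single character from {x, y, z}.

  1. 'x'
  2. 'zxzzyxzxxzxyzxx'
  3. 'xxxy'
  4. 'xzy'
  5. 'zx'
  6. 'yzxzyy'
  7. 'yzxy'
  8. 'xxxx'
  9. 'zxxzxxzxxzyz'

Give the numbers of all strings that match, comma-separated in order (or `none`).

1 → match
2 → match
3 → match
4 → match
5 → no match
6 → match
7 → match
8 → match
9 → match

1, 2, 3, 4, 6, 7, 8, 9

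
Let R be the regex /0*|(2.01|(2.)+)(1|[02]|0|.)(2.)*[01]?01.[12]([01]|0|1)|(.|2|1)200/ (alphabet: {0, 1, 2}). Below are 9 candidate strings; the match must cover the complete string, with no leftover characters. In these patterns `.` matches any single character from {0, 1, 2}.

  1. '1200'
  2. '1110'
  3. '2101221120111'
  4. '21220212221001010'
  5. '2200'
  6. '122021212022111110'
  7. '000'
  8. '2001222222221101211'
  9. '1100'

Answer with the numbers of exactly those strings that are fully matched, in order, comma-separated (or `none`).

1, 4, 5, 7, 8

1 → match
2 → no match
3 → no match
4 → match
5 → match
6 → no match
7 → match
8 → match
9 → no match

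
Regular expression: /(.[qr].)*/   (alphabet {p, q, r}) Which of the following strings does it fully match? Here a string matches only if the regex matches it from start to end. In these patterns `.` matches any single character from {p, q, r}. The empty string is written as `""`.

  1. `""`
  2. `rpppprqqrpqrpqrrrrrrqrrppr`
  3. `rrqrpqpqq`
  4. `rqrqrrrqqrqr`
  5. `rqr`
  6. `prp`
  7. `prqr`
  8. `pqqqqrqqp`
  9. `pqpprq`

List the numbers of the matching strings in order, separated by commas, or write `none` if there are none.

1 → match
2 → no match
3 → no match
4 → match
5 → match
6 → match
7 → no match
8 → match
9 → match

1, 4, 5, 6, 8, 9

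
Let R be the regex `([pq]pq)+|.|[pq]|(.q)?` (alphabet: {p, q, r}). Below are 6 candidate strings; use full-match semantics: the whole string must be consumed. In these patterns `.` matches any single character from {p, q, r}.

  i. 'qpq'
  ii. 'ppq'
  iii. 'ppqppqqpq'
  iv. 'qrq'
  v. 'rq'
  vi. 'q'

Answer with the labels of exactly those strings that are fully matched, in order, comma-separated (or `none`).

i, ii, iii, v, vi

i → match
ii → match
iii → match
iv → no match
v → match
vi → match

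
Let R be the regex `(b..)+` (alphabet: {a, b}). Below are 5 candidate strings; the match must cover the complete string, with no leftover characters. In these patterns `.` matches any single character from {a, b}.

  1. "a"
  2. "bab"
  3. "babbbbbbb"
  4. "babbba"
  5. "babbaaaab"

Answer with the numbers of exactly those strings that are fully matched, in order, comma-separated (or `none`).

1 → no match — must start with "b"
2 → match
3 → match
4 → match
5 → no match

2, 3, 4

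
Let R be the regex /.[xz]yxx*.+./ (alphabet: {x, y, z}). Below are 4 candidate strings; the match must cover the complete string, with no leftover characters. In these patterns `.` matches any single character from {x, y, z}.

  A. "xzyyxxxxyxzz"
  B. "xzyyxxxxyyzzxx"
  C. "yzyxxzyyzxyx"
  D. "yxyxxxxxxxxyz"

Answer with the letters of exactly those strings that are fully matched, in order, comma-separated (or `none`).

C, D

A → no match
B → no match
C → match
D → match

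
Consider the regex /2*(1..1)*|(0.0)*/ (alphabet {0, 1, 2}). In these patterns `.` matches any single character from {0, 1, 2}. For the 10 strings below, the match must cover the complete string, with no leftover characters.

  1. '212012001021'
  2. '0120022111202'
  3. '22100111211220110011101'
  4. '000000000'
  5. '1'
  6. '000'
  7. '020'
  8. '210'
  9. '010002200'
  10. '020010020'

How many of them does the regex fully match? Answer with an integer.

1 → no match
2 → no match
3 → no match
4 → match
5 → no match
6 → match
7 → match
8 → no match
9 → no match
10 → match
Total matched: 4

4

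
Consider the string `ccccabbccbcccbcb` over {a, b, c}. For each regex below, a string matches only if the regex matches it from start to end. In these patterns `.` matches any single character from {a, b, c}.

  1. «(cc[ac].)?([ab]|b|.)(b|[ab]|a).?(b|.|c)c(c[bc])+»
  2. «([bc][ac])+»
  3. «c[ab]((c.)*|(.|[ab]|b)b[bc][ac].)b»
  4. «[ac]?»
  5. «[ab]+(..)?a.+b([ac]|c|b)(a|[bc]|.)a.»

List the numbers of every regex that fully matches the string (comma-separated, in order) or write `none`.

1

1 → match
2 → no match
3 → no match
4 → no match
5 → no match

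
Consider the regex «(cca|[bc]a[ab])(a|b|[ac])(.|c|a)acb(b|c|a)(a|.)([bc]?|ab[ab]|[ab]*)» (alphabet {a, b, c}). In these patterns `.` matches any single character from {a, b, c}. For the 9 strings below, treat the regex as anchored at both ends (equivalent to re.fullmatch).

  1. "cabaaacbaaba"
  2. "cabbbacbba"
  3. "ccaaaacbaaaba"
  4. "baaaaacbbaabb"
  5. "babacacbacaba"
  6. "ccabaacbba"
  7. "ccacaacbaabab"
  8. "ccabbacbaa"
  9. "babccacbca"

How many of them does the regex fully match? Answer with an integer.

9

1 → match
2 → match
3 → match
4 → match
5 → match
6 → match
7 → match
8 → match
9 → match
Total matched: 9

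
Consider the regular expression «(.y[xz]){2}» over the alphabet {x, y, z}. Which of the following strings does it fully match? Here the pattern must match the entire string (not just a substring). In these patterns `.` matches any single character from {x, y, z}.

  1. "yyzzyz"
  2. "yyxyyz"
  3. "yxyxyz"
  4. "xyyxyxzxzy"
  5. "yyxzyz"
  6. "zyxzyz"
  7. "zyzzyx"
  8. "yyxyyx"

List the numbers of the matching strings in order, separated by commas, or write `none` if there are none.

1, 2, 5, 6, 7, 8

1 → match
2 → match
3 → no match
4 → no match
5 → match
6 → match
7 → match
8 → match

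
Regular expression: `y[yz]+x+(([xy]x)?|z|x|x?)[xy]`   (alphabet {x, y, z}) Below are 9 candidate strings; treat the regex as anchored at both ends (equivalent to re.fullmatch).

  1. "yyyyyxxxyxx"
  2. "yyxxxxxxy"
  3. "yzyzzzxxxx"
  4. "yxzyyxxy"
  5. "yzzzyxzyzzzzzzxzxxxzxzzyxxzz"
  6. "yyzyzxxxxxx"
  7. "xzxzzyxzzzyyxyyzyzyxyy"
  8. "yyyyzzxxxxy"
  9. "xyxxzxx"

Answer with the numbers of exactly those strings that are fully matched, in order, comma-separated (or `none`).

1, 2, 3, 6, 8

1 → match
2 → match
3 → match
4 → no match
5 → no match
6 → match
7 → no match — must start with "y"
8 → match
9 → no match — must start with "y"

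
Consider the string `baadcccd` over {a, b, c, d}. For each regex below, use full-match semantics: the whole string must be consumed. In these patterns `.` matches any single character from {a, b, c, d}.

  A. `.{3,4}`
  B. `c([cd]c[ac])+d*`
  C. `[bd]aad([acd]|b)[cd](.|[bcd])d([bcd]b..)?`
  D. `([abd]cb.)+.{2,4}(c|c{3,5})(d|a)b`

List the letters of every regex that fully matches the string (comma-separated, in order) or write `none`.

C

A → no match
B → no match — must start with `c`
C → match
D → no match — must end with `b`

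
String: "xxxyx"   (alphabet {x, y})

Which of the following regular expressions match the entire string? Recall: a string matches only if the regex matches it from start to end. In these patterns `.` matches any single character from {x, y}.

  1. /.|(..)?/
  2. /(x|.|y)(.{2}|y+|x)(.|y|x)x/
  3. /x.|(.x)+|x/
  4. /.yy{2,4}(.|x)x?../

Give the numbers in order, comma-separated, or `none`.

1 → no match
2 → match
3 → no match
4 → no match

2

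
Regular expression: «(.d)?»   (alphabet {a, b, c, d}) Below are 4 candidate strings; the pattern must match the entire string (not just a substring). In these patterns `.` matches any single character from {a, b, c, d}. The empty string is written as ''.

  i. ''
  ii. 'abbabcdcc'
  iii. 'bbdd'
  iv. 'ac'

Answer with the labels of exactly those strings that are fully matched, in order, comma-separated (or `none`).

i

i → match
ii → no match
iii → no match
iv → no match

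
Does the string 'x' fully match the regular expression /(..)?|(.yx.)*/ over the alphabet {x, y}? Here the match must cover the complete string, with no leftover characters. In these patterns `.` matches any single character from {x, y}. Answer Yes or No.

No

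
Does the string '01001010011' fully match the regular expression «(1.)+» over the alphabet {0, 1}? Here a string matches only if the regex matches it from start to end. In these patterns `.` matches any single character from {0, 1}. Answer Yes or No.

Every match must start with '1', but '01001010011' does not.

No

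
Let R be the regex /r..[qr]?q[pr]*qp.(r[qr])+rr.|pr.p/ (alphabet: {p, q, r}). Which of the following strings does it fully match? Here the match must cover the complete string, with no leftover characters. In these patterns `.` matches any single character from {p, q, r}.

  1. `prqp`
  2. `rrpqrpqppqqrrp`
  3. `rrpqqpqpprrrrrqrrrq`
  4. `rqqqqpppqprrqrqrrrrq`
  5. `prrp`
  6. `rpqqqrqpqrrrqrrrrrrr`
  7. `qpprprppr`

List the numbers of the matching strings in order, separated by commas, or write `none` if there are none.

1, 4, 5, 6

1 → match
2 → no match
3 → no match
4 → match
5 → match
6 → match
7 → no match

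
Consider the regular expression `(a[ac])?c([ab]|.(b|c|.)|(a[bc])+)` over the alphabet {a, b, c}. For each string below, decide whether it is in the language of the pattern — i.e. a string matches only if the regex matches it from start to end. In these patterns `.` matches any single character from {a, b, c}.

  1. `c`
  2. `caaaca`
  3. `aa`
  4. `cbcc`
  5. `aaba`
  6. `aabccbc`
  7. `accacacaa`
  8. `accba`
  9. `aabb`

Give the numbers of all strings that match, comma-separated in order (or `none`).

8

1 → no match
2 → no match
3 → no match
4 → no match
5 → no match
6 → no match
7 → no match
8 → match
9 → no match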